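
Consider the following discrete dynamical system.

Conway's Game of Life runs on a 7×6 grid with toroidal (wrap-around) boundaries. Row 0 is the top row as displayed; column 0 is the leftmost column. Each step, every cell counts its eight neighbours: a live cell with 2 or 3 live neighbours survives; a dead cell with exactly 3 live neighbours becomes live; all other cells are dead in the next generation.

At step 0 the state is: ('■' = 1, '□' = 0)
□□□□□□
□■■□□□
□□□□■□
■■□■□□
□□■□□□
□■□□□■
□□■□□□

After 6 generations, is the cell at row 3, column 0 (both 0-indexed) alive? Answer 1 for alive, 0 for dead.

t=0: □□□□□□
□■■□□□
□□□□■□
■■□■□□
□□■□□□
□■□□□■
□□■□□□
t=1: □■■□□□
□□□□□□
■□□■□□
□■■■□□
□□■□□□
□■■□□□
□□□□□□
t=2: □□□□□□
□■■□□□
□■□■□□
□■□■□□
□□□□□□
□■■□□□
□□□□□□
t=3: □□□□□□
□■■□□□
■■□■□□
□□□□□□
□■□□□□
□□□□□□
□□□□□□
t=4: □□□□□□
■■■□□□
■■□□□□
■■■□□□
□□□□□□
□□□□□□
□□□□□□
t=5: □■□□□□
■□■□□□
□□□□□■
■□■□□□
□■□□□□
□□□□□□
□□□□□□
t=6: □■□□□□
■■□□□□
■□□□□■
■■□□□□
□■□□□□
□□□□□□
□□□□□□

1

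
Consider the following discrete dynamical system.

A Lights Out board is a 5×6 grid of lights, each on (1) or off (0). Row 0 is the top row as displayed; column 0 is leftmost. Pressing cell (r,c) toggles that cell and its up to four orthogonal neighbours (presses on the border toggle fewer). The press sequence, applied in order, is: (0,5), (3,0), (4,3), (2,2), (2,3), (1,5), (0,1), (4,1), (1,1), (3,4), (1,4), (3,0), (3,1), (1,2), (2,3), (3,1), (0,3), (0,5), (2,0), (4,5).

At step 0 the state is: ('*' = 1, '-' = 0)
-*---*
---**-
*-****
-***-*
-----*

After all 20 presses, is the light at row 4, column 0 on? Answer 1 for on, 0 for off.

[0] -*---*
---**-
*-****
-***-*
-----*
[1] -*--*-
---***
*-****
-***-*
-----*
[2] -*--*-
---***
--****
*-**-*
*----*
[3] -*--*-
---***
--****
*-*--*
*-****
[4] -*--*-
--****
-*--**
*----*
*-****
[5] -*--*-
--*-**
-***-*
*--*-*
*-****
[6] -*--**
--*---
-***--
*--*-*
*-****
[7] *-*-**
-**---
-***--
*--*-*
*-****
[8] *-*-**
-**---
-***--
**-*-*
-*-***
[9] ***-**
*-----
--**--
**-*-*
-*-***
[10] ***-**
*-----
--***-
**--*-
-*-*-*
[11] ***--*
*--***
--**--
**--*-
-*-*-*
[12] ***--*
*--***
*-**--
----*-
**-*-*
[13] ***--*
*--***
****--
***-*-
*--*-*
[14] **---*
***-**
**-*--
***-*-
*--*-*
[15] **---*
******
***-*-
*****-
*--*-*
[16] **---*
******
*-*-*-
---**-
**-*-*
[17] ******
***-**
*-*-*-
---**-
**-*-*
[18] ****--
***-*-
*-*-*-
---**-
**-*-*
[19] ****--
-**-*-
-**-*-
*--**-
**-*-*
[20] ****--
-**-*-
-**-*-
*--***
**-**-

1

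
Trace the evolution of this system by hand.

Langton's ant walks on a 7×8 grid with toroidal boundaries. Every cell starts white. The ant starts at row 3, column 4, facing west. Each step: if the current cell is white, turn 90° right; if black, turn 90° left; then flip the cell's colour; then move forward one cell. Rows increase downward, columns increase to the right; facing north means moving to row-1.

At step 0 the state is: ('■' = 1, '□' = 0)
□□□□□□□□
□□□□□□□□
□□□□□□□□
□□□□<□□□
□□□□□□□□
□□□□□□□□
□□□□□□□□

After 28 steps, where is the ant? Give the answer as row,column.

k=0  □□□□□□□□
□□□□□□□□
□□□□□□□□
□□□□<□□□
□□□□□□□□
□□□□□□□□
□□□□□□□□
k=1  □□□□□□□□
□□□□□□□□
□□□□^□□□
□□□□■□□□
□□□□□□□□
□□□□□□□□
□□□□□□□□
k=2  □□□□□□□□
□□□□□□□□
□□□□■>□□
□□□□■□□□
□□□□□□□□
□□□□□□□□
□□□□□□□□
k=3  □□□□□□□□
□□□□□□□□
□□□□■■□□
□□□□■v□□
□□□□□□□□
□□□□□□□□
□□□□□□□□
k=4  □□□□□□□□
□□□□□□□□
□□□□■■□□
□□□□<■□□
□□□□□□□□
□□□□□□□□
□□□□□□□□
k=5  □□□□□□□□
□□□□□□□□
□□□□■■□□
□□□□□■□□
□□□□v□□□
□□□□□□□□
□□□□□□□□
k=6  □□□□□□□□
□□□□□□□□
□□□□■■□□
□□□□□■□□
□□□<■□□□
□□□□□□□□
□□□□□□□□
k=7  □□□□□□□□
□□□□□□□□
□□□□■■□□
□□□^□■□□
□□□■■□□□
□□□□□□□□
□□□□□□□□
k=8  □□□□□□□□
□□□□□□□□
□□□□■■□□
□□□■>■□□
□□□■■□□□
□□□□□□□□
□□□□□□□□
k=9  □□□□□□□□
□□□□□□□□
□□□□■■□□
□□□■■■□□
□□□■v□□□
□□□□□□□□
□□□□□□□□
k=10  □□□□□□□□
□□□□□□□□
□□□□■■□□
□□□■■■□□
□□□■□>□□
□□□□□□□□
□□□□□□□□
k=11  □□□□□□□□
□□□□□□□□
□□□□■■□□
□□□■■■□□
□□□■□■□□
□□□□□v□□
□□□□□□□□
k=12  □□□□□□□□
□□□□□□□□
□□□□■■□□
□□□■■■□□
□□□■□■□□
□□□□<■□□
□□□□□□□□
k=13  □□□□□□□□
□□□□□□□□
□□□□■■□□
□□□■■■□□
□□□■^■□□
□□□□■■□□
□□□□□□□□
k=14  □□□□□□□□
□□□□□□□□
□□□□■■□□
□□□■■■□□
□□□■■>□□
□□□□■■□□
□□□□□□□□
k=15  □□□□□□□□
□□□□□□□□
□□□□■■□□
□□□■■^□□
□□□■■□□□
□□□□■■□□
□□□□□□□□
k=16  □□□□□□□□
□□□□□□□□
□□□□■■□□
□□□■<□□□
□□□■■□□□
□□□□■■□□
□□□□□□□□
k=17  □□□□□□□□
□□□□□□□□
□□□□■■□□
□□□■□□□□
□□□■v□□□
□□□□■■□□
□□□□□□□□
k=18  □□□□□□□□
□□□□□□□□
□□□□■■□□
□□□■□□□□
□□□■□>□□
□□□□■■□□
□□□□□□□□
k=19  □□□□□□□□
□□□□□□□□
□□□□■■□□
□□□■□□□□
□□□■□■□□
□□□□■v□□
□□□□□□□□
k=20  □□□□□□□□
□□□□□□□□
□□□□■■□□
□□□■□□□□
□□□■□■□□
□□□□■□>□
□□□□□□□□
k=21  □□□□□□□□
□□□□□□□□
□□□□■■□□
□□□■□□□□
□□□■□■□□
□□□□■□■□
□□□□□□v□
k=22  □□□□□□□□
□□□□□□□□
□□□□■■□□
□□□■□□□□
□□□■□■□□
□□□□■□■□
□□□□□<■□
k=23  □□□□□□□□
□□□□□□□□
□□□□■■□□
□□□■□□□□
□□□■□■□□
□□□□■^■□
□□□□□■■□
k=24  □□□□□□□□
□□□□□□□□
□□□□■■□□
□□□■□□□□
□□□■□■□□
□□□□■■>□
□□□□□■■□
k=25  □□□□□□□□
□□□□□□□□
□□□□■■□□
□□□■□□□□
□□□■□■^□
□□□□■■□□
□□□□□■■□
k=26  □□□□□□□□
□□□□□□□□
□□□□■■□□
□□□■□□□□
□□□■□■■>
□□□□■■□□
□□□□□■■□
k=27  □□□□□□□□
□□□□□□□□
□□□□■■□□
□□□■□□□□
□□□■□■■■
□□□□■■□v
□□□□□■■□
k=28  □□□□□□□□
□□□□□□□□
□□□□■■□□
□□□■□□□□
□□□■□■■■
□□□□■■<■
□□□□□■■□

5,6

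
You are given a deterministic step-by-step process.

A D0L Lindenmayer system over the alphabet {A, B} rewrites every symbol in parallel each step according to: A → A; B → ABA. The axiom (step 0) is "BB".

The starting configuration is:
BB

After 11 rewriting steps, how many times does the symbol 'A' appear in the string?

44

[0] BB
[1] ABAABA
[2] AABAAAABAA
[3] AAABAAAAAABAAA
[4] AAAABAAAAAAAABAAAA
[5] AAAAABAAAAAAAAAABAAAAA
[6] AAAAAABAAAAAAAAAAAABAAAAAA
[7] AAAAAAABAAAAAAAAAAAAAABAAAAAAA
[8] AAAAAAAABAAAAAAAAAAAAAAAABAAAAAAAA
[9] AAAAAAAAABAAAAAAAAAAAAAAAAAABAAAAAAAAA
[10] AAAAAAAAAABAAAAAAAAAAAAAAAAAAAABAAAAAAAAAA
[11] AAAAAAAAAAABAAAAAAAAAAAAAAAAAAAAAABAAAAAAAAAAA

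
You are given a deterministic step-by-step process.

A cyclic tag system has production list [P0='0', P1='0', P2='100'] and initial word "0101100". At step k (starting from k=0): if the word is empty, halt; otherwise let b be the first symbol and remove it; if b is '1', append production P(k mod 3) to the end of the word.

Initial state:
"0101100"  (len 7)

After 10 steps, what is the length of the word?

t=0: "0101100"  (len 7)
t=1: "101100"  (len 6)
t=2: "011000"  (len 6)
t=3: "11000"  (len 5)
t=4: "10000"  (len 5)
t=5: "00000"  (len 5)
t=6: "0000"  (len 4)
t=7: "000"  (len 3)
t=8: "00"  (len 2)
t=9: "0"  (len 1)
t=10: (halted — word empty)

0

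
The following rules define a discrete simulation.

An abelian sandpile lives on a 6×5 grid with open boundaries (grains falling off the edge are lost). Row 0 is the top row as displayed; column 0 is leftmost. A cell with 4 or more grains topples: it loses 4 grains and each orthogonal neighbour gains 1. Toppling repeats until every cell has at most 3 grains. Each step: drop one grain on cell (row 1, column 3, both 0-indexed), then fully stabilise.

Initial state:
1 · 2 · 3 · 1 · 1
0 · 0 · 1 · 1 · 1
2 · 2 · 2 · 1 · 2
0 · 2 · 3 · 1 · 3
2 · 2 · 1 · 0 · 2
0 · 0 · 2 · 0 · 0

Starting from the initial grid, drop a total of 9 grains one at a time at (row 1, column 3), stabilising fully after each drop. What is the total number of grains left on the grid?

47

k=0  1 · 2 · 3 · 1 · 1
0 · 0 · 1 · 1 · 1
2 · 2 · 2 · 1 · 2
0 · 2 · 3 · 1 · 3
2 · 2 · 1 · 0 · 2
0 · 0 · 2 · 0 · 0
k=1  1 · 2 · 3 · 1 · 1
0 · 0 · 1 · 2 · 1
2 · 2 · 2 · 1 · 2
0 · 2 · 3 · 1 · 3
2 · 2 · 1 · 0 · 2
0 · 0 · 2 · 0 · 0
k=2  1 · 2 · 3 · 1 · 1
0 · 0 · 1 · 3 · 1
2 · 2 · 2 · 1 · 2
0 · 2 · 3 · 1 · 3
2 · 2 · 1 · 0 · 2
0 · 0 · 2 · 0 · 0
k=3  1 · 2 · 3 · 2 · 1
0 · 0 · 2 · 0 · 2
2 · 2 · 2 · 2 · 2
0 · 2 · 3 · 1 · 3
2 · 2 · 1 · 0 · 2
0 · 0 · 2 · 0 · 0
k=4  1 · 2 · 3 · 2 · 1
0 · 0 · 2 · 1 · 2
2 · 2 · 2 · 2 · 2
0 · 2 · 3 · 1 · 3
2 · 2 · 1 · 0 · 2
0 · 0 · 2 · 0 · 0
k=5  1 · 2 · 3 · 2 · 1
0 · 0 · 2 · 2 · 2
2 · 2 · 2 · 2 · 2
0 · 2 · 3 · 1 · 3
2 · 2 · 1 · 0 · 2
0 · 0 · 2 · 0 · 0
k=6  1 · 2 · 3 · 2 · 1
0 · 0 · 2 · 3 · 2
2 · 2 · 2 · 2 · 2
0 · 2 · 3 · 1 · 3
2 · 2 · 1 · 0 · 2
0 · 0 · 2 · 0 · 0
k=7  1 · 2 · 3 · 3 · 1
0 · 0 · 3 · 0 · 3
2 · 2 · 2 · 3 · 2
0 · 2 · 3 · 1 · 3
2 · 2 · 1 · 0 · 2
0 · 0 · 2 · 0 · 0
k=8  1 · 2 · 3 · 3 · 1
0 · 0 · 3 · 1 · 3
2 · 2 · 2 · 3 · 2
0 · 2 · 3 · 1 · 3
2 · 2 · 1 · 0 · 2
0 · 0 · 2 · 0 · 0
k=9  1 · 2 · 3 · 3 · 1
0 · 0 · 3 · 2 · 3
2 · 2 · 2 · 3 · 2
0 · 2 · 3 · 1 · 3
2 · 2 · 1 · 0 · 2
0 · 0 · 2 · 0 · 0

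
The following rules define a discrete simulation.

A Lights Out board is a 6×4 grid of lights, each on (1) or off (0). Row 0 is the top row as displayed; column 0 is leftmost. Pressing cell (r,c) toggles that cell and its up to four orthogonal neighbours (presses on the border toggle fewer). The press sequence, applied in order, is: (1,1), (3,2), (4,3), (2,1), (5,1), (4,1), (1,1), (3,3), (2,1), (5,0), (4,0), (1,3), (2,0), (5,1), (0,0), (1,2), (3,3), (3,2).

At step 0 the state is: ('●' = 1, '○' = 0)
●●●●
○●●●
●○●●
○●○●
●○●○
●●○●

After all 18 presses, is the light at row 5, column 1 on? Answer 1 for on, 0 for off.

t=0: ●●●●
○●●●
●○●●
○●○●
●○●○
●●○●
t=1: ●○●●
●○○●
●●●●
○●○●
●○●○
●●○●
t=2: ●○●●
●○○●
●●○●
○○●○
●○○○
●●○●
t=3: ●○●●
●○○●
●●○●
○○●●
●○●●
●●○○
t=4: ●○●●
●●○●
○○●●
○●●●
●○●●
●●○○
t=5: ●○●●
●●○●
○○●●
○●●●
●●●●
○○●○
t=6: ●○●●
●●○●
○○●●
○○●●
○○○●
○●●○
t=7: ●●●●
○○●●
○●●●
○○●●
○○○●
○●●○
t=8: ●●●●
○○●●
○●●○
○○○○
○○○○
○●●○
t=9: ●●●●
○●●●
●○○○
○●○○
○○○○
○●●○
t=10: ●●●●
○●●●
●○○○
○●○○
●○○○
●○●○
t=11: ●●●●
○●●●
●○○○
●●○○
○●○○
○○●○
t=12: ●●●○
○●○○
●○○●
●●○○
○●○○
○○●○
t=13: ●●●○
●●○○
○●○●
○●○○
○●○○
○○●○
t=14: ●●●○
●●○○
○●○●
○●○○
○○○○
●●○○
t=15: ○○●○
○●○○
○●○●
○●○○
○○○○
●●○○
t=16: ○○○○
○○●●
○●●●
○●○○
○○○○
●●○○
t=17: ○○○○
○○●●
○●●○
○●●●
○○○●
●●○○
t=18: ○○○○
○○●●
○●○○
○○○○
○○●●
●●○○

1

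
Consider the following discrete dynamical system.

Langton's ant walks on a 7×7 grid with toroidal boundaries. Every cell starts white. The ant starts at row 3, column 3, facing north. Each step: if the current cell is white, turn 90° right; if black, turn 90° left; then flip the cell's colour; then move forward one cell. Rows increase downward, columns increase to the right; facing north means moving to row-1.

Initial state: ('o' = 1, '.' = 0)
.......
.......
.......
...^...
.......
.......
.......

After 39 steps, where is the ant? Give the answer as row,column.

[0] .......
.......
.......
...^...
.......
.......
.......
[1] .......
.......
.......
...o>..
.......
.......
.......
[2] .......
.......
.......
...oo..
....v..
.......
.......
[3] .......
.......
.......
...oo..
...<o..
.......
.......
[4] .......
.......
.......
...^o..
...oo..
.......
.......
[5] .......
.......
.......
..<.o..
...oo..
.......
.......
[6] .......
.......
..^....
..o.o..
...oo..
.......
.......
[7] .......
.......
..o>...
..o.o..
...oo..
.......
.......
[8] .......
.......
..oo...
..ovo..
...oo..
.......
.......
[9] .......
.......
..oo...
..<oo..
...oo..
.......
.......
[10] .......
.......
..oo...
...oo..
..voo..
.......
.......
[11] .......
.......
..oo...
...oo..
.<ooo..
.......
.......
[12] .......
.......
..oo...
.^.oo..
.oooo..
.......
.......
[13] .......
.......
..oo...
.o>oo..
.oooo..
.......
.......
[14] .......
.......
..oo...
.oooo..
.ovoo..
.......
.......
[15] .......
.......
..oo...
.oooo..
.o.>o..
.......
.......
[16] .......
.......
..oo...
.oo^o..
.o..o..
.......
.......
[17] .......
.......
..oo...
.o<.o..
.o..o..
.......
.......
[18] .......
.......
..oo...
.o..o..
.ov.o..
.......
.......
[19] .......
.......
..oo...
.o..o..
.<o.o..
.......
.......
[20] .......
.......
..oo...
.o..o..
..o.o..
.v.....
.......
[21] .......
.......
..oo...
.o..o..
..o.o..
<o.....
.......
[22] .......
.......
..oo...
.o..o..
^.o.o..
oo.....
.......
[23] .......
.......
..oo...
.o..o..
o>o.o..
oo.....
.......
[24] .......
.......
..oo...
.o..o..
ooo.o..
ov.....
.......
[25] .......
.......
..oo...
.o..o..
ooo.o..
o.>....
.......
[26] .......
.......
..oo...
.o..o..
ooo.o..
o.o....
..v....
[27] .......
.......
..oo...
.o..o..
ooo.o..
o.o....
.<o....
[28] .......
.......
..oo...
.o..o..
ooo.o..
o^o....
.oo....
[29] .......
.......
..oo...
.o..o..
ooo.o..
oo>....
.oo....
[30] .......
.......
..oo...
.o..o..
oo^.o..
oo.....
.oo....
[31] .......
.......
..oo...
.o..o..
o<..o..
oo.....
.oo....
[32] .......
.......
..oo...
.o..o..
o...o..
ov.....
.oo....
[33] .......
.......
..oo...
.o..o..
o...o..
o.>....
.oo....
[34] .......
.......
..oo...
.o..o..
o...o..
o.o....
.ov....
[35] .......
.......
..oo...
.o..o..
o...o..
o.o....
.o.>...
[36] ...v...
.......
..oo...
.o..o..
o...o..
o.o....
.o.o...
[37] ..<o...
.......
..oo...
.o..o..
o...o..
o.o....
.o.o...
[38] ..oo...
.......
..oo...
.o..o..
o...o..
o.o....
.o^o...
[39] ..oo...
.......
..oo...
.o..o..
o...o..
o.o....
.oo>...

6,3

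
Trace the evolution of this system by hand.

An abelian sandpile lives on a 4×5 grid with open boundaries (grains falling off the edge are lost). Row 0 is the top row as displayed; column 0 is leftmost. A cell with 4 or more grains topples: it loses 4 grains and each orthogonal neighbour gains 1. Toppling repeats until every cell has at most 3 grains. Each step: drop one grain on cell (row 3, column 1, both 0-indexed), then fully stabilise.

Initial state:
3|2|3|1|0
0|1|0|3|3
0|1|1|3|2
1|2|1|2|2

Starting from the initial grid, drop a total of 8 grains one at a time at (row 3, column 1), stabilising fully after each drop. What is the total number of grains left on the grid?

37

[0] 3|2|3|1|0
0|1|0|3|3
0|1|1|3|2
1|2|1|2|2
[1] 3|2|3|1|0
0|1|0|3|3
0|1|1|3|2
1|3|1|2|2
[2] 3|2|3|1|0
0|1|0|3|3
0|2|1|3|2
2|0|2|2|2
[3] 3|2|3|1|0
0|1|0|3|3
0|2|1|3|2
2|1|2|2|2
[4] 3|2|3|1|0
0|1|0|3|3
0|2|1|3|2
2|2|2|2|2
[5] 3|2|3|1|0
0|1|0|3|3
0|2|1|3|2
2|3|2|2|2
[6] 3|2|3|1|0
0|1|0|3|3
0|3|1|3|2
3|0|3|2|2
[7] 3|2|3|1|0
0|1|0|3|3
0|3|1|3|2
3|1|3|2|2
[8] 3|2|3|1|0
0|1|0|3|3
0|3|1|3|2
3|2|3|2|2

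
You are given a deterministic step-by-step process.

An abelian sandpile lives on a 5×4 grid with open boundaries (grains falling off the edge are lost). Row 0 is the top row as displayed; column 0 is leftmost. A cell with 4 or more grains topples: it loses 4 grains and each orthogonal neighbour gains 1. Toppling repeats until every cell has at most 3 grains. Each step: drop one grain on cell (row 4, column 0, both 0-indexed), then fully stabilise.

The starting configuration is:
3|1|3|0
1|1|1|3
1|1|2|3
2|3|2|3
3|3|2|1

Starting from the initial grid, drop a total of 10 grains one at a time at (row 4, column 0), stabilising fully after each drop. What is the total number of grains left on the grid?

step 0: 3|1|3|0
1|1|1|3
1|1|2|3
2|3|2|3
3|3|2|1
step 1: 3|1|3|0
1|1|1|3
2|2|2|3
0|1|3|3
2|1|3|1
step 2: 3|1|3|0
1|1|1|3
2|2|2|3
0|1|3|3
3|1|3|1
step 3: 3|1|3|0
1|1|1|3
2|2|2|3
1|1|3|3
0|2|3|1
step 4: 3|1|3|0
1|1|1|3
2|2|2|3
1|1|3|3
1|2|3|1
step 5: 3|1|3|0
1|1|1|3
2|2|2|3
1|1|3|3
2|2|3|1
step 6: 3|1|3|0
1|1|1|3
2|2|2|3
1|1|3|3
3|2|3|1
step 7: 3|1|3|0
1|1|1|3
2|2|2|3
2|1|3|3
0|3|3|1
step 8: 3|1|3|0
1|1|1|3
2|2|2|3
2|1|3|3
1|3|3|1
step 9: 3|1|3|0
1|1|1|3
2|2|2|3
2|1|3|3
2|3|3|1
step 10: 3|1|3|0
1|1|1|3
2|2|2|3
2|1|3|3
3|3|3|1

41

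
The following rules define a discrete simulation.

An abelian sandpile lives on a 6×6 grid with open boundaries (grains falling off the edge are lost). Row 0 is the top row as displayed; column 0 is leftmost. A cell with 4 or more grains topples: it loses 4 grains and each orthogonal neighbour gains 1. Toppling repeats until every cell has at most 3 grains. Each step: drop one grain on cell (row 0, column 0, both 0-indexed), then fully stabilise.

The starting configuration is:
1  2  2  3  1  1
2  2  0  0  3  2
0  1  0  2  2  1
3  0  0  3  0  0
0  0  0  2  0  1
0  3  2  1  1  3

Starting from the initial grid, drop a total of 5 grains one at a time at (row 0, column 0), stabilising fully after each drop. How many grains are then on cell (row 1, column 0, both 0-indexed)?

3

step 0: 1  2  2  3  1  1
2  2  0  0  3  2
0  1  0  2  2  1
3  0  0  3  0  0
0  0  0  2  0  1
0  3  2  1  1  3
step 1: 2  2  2  3  1  1
2  2  0  0  3  2
0  1  0  2  2  1
3  0  0  3  0  0
0  0  0  2  0  1
0  3  2  1  1  3
step 2: 3  2  2  3  1  1
2  2  0  0  3  2
0  1  0  2  2  1
3  0  0  3  0  0
0  0  0  2  0  1
0  3  2  1  1  3
step 3: 0  3  2  3  1  1
3  2  0  0  3  2
0  1  0  2  2  1
3  0  0  3  0  0
0  0  0  2  0  1
0  3  2  1  1  3
step 4: 1  3  2  3  1  1
3  2  0  0  3  2
0  1  0  2  2  1
3  0  0  3  0  0
0  0  0  2  0  1
0  3  2  1  1  3
step 5: 2  3  2  3  1  1
3  2  0  0  3  2
0  1  0  2  2  1
3  0  0  3  0  0
0  0  0  2  0  1
0  3  2  1  1  3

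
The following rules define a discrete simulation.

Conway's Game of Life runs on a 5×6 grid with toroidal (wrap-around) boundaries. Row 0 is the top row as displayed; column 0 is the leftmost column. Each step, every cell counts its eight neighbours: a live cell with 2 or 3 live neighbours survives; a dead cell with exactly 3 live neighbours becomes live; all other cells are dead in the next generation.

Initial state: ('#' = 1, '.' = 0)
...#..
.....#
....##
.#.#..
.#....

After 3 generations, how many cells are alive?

t=0: ...#..
.....#
....##
.#.#..
.#....
t=1: ......
.....#
#...##
#.#.#.
......
t=2: ......
#...##
##.##.
##.##.
......
t=3: .....#
##.##.
......
##.##.
......

9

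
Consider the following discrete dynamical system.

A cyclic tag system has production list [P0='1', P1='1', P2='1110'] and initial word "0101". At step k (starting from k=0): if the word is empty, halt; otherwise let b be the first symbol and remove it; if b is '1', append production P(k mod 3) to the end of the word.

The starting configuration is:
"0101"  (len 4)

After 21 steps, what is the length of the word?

k=0  "0101"  (len 4)
k=1  "101"  (len 3)
k=2  "011"  (len 3)
k=3  "11"  (len 2)
k=4  "11"  (len 2)
k=5  "11"  (len 2)
k=6  "11110"  (len 5)
k=7  "11101"  (len 5)
k=8  "11011"  (len 5)
k=9  "10111110"  (len 8)
k=10  "01111101"  (len 8)
k=11  "1111101"  (len 7)
k=12  "1111011110"  (len 10)
k=13  "1110111101"  (len 10)
k=14  "1101111011"  (len 10)
k=15  "1011110111110"  (len 13)
k=16  "0111101111101"  (len 13)
k=17  "111101111101"  (len 12)
k=18  "111011111011110"  (len 15)
k=19  "110111110111101"  (len 15)
k=20  "101111101111011"  (len 15)
k=21  "011111011110111110"  (len 18)

18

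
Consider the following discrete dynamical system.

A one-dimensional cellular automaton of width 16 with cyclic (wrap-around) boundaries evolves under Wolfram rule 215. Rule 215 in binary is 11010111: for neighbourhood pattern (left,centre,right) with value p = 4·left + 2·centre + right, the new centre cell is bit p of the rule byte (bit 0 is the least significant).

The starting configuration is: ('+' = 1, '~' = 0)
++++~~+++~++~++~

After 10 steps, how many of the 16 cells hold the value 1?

0) ++++~~+++~++~++~
1) ~+++++~++~~+~~+~
2) +~++++~~++++++++
3) +~~+++++~+++++++
4) +++~++++~~++++++
5) +++~~+++++~+++++
6) +++++~++++~~++++
7) +++++~~+++++~+++
8) +++++++~++++~~++
9) +++++++~~+++++~+
10) +++++++++~++++~~

13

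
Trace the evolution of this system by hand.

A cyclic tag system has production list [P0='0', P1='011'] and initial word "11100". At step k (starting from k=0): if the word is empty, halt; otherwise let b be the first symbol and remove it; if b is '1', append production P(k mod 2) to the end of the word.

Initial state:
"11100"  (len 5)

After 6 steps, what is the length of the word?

4

0) "11100"  (len 5)
1) "11000"  (len 5)
2) "1000011"  (len 7)
3) "0000110"  (len 7)
4) "000110"  (len 6)
5) "00110"  (len 5)
6) "0110"  (len 4)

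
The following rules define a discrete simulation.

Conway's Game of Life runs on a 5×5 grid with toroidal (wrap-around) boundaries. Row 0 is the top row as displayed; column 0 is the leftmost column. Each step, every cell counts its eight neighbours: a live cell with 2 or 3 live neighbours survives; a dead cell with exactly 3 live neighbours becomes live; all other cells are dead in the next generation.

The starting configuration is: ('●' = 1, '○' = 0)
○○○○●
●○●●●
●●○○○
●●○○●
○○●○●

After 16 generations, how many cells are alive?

6

k=0  ○○○○●
●○●●●
●●○○○
●●○○●
○○●○●
k=1  ○●●○○
○○●●○
○○○○○
○○●●●
○●○○●
k=2  ●●○○○
○●●●○
○○○○●
●○●●●
○●○○●
k=3  ○○○●●
○●●●●
○○○○○
○●●○○
○○○○○
k=4  ●○○○●
●○●○●
●○○○○
○○○○○
○○●●○
k=5  ●○●○○
○○○●○
●●○○●
○○○○○
○○○●●
k=6  ○○●○○
○○●●○
●○○○●
○○○●○
○○○●●
k=7  ○○●○●
○●●●●
○○●○●
●○○●○
○○●●●
k=8  ○○○○○
○●○○●
○○○○○
●●○○○
●●●○○
k=9  ○○●○○
○○○○○
○●○○○
●○●○○
●○●○○
k=10  ○●○○○
○○○○○
○●○○○
●○●○○
○○●●○
k=11  ○○●○○
○○○○○
○●○○○
○○●●○
○○●●○
k=12  ○○●●○
○○○○○
○○●○○
○●○●○
○●○○○
k=13  ○○●○○
○○●●○
○○●○○
○●○○○
○●○●○
k=14  ○●○○○
○●●●○
○●●●○
○●○○○
○●○○○
k=15  ●●○○○
●○○●○
●○○●○
●●○○○
●●●○○
k=16  ○○○○○
●○●○○
●○●○○
○○○○○
○○●○●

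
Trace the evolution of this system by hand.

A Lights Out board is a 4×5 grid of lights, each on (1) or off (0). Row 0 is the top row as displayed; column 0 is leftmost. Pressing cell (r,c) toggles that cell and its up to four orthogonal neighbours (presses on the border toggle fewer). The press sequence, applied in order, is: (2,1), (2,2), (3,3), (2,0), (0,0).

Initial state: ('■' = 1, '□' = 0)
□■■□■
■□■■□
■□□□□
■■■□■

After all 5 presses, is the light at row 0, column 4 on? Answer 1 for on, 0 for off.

1

t=0: □■■□■
■□■■□
■□□□□
■■■□■
t=1: □■■□■
■■■■□
□■■□□
■□■□■
t=2: □■■□■
■■□■□
□□□■□
■□□□■
t=3: □■■□■
■■□■□
□□□□□
■□■■□
t=4: □■■□■
□■□■□
■■□□□
□□■■□
t=5: ■□■□■
■■□■□
■■□□□
□□■■□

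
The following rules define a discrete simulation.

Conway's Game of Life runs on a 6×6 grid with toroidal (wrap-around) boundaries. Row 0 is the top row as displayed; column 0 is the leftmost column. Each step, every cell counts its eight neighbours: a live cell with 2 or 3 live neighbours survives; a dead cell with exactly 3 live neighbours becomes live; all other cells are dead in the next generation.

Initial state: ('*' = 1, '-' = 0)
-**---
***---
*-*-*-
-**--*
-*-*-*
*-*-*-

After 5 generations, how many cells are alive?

7

gen 0: -**---
***---
*-*-*-
-**--*
-*-*-*
*-*-*-
gen 1: -----*
*----*
------
-----*
---*-*
*---**
gen 2: ------
*----*
*----*
----*-
------
*-----
gen 3: *----*
*----*
*---*-
-----*
------
------
gen 4: *----*
-*--*-
*---*-
-----*
------
------
gen 5: *----*
-*--*-
*---*-
-----*
------
------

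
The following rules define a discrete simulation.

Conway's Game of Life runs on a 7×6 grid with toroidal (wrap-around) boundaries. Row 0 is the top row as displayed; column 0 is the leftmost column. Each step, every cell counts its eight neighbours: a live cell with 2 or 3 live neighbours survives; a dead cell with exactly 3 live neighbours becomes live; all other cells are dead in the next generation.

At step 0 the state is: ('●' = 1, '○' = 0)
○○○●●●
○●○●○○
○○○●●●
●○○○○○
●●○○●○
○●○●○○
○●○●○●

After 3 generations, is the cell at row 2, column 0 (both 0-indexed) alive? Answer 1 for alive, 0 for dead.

k=0  ○○○●●●
○●○●○○
○○○●●●
●○○○○○
●●○○●○
○●○●○○
○●○●○●
k=1  ○○○●○●
●○○○○○
●○●●●●
●●○●○○
●●●○○●
○●○●○●
○○○●○●
k=2  ●○○○○●
●●●○○○
○○●●●○
○○○○○○
○○○●○●
○●○●○●
○○○●○●
k=3  ○○●○●●
●○●○●○
○○●●○○
○○●○○○
●○●○○○
○○○●○●
○○●○○●

0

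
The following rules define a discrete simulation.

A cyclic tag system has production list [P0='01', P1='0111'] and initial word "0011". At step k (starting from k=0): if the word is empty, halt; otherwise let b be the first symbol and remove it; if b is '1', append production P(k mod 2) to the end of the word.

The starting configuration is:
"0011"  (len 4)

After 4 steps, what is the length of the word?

0) "0011"  (len 4)
1) "011"  (len 3)
2) "11"  (len 2)
3) "101"  (len 3)
4) "010111"  (len 6)

6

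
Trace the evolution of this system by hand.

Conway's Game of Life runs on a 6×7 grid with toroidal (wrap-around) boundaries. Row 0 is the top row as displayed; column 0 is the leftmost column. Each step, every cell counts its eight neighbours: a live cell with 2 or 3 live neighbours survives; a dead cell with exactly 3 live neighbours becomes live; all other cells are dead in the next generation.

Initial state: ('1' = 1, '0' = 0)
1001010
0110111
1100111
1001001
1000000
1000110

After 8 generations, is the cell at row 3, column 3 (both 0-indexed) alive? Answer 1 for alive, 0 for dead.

t=0: 1001010
0110111
1100111
1001001
1000000
1000110
t=1: 1011000
0010000
0000000
0000100
1100110
1100110
t=2: 1011101
0111000
0000000
0000110
1101000
0000010
t=3: 1000111
1100100
0011100
0000100
0000011
0000010
t=4: 1100100
1110000
0110110
0000100
0000111
1000000
t=5: 0010001
0000111
1010110
0000001
0000111
1100100
t=6: 0101101
1100100
1001100
1001000
0000101
1101100
t=7: 0000001
0100001
1011101
1001011
0110111
0100001
t=8: 0000011
0111001
0011100
0000000
0111100
0110001

0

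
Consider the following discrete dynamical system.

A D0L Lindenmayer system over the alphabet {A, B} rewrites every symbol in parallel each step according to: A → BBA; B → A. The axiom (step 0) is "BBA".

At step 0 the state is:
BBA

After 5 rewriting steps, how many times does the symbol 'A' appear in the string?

0) BBA
1) AABBA
2) BBABBAAABBA
3) AABBAAABBABBABBAAABBA
4) BBABBAAABBABBABBAAABBAAABBAAABBABBABBAAABBA
5) AABBAAABBABBABBAAABBAAABBAAABBABBABBAAABBABBABBAAABBABBABBAAABBAAABBAAABBABBABBAAABBA

43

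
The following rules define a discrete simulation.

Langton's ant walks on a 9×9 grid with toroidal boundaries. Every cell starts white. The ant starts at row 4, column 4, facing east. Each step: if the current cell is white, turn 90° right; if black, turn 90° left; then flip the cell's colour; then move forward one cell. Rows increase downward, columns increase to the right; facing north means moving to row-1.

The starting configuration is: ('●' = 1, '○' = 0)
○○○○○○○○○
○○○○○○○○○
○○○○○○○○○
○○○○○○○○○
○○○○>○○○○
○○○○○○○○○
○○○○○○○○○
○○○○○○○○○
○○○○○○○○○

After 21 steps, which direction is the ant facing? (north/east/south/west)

north

0) ○○○○○○○○○
○○○○○○○○○
○○○○○○○○○
○○○○○○○○○
○○○○>○○○○
○○○○○○○○○
○○○○○○○○○
○○○○○○○○○
○○○○○○○○○
1) ○○○○○○○○○
○○○○○○○○○
○○○○○○○○○
○○○○○○○○○
○○○○●○○○○
○○○○v○○○○
○○○○○○○○○
○○○○○○○○○
○○○○○○○○○
2) ○○○○○○○○○
○○○○○○○○○
○○○○○○○○○
○○○○○○○○○
○○○○●○○○○
○○○<●○○○○
○○○○○○○○○
○○○○○○○○○
○○○○○○○○○
3) ○○○○○○○○○
○○○○○○○○○
○○○○○○○○○
○○○○○○○○○
○○○^●○○○○
○○○●●○○○○
○○○○○○○○○
○○○○○○○○○
○○○○○○○○○
4) ○○○○○○○○○
○○○○○○○○○
○○○○○○○○○
○○○○○○○○○
○○○●>○○○○
○○○●●○○○○
○○○○○○○○○
○○○○○○○○○
○○○○○○○○○
5) ○○○○○○○○○
○○○○○○○○○
○○○○○○○○○
○○○○^○○○○
○○○●○○○○○
○○○●●○○○○
○○○○○○○○○
○○○○○○○○○
○○○○○○○○○
6) ○○○○○○○○○
○○○○○○○○○
○○○○○○○○○
○○○○●>○○○
○○○●○○○○○
○○○●●○○○○
○○○○○○○○○
○○○○○○○○○
○○○○○○○○○
7) ○○○○○○○○○
○○○○○○○○○
○○○○○○○○○
○○○○●●○○○
○○○●○v○○○
○○○●●○○○○
○○○○○○○○○
○○○○○○○○○
○○○○○○○○○
8) ○○○○○○○○○
○○○○○○○○○
○○○○○○○○○
○○○○●●○○○
○○○●<●○○○
○○○●●○○○○
○○○○○○○○○
○○○○○○○○○
○○○○○○○○○
9) ○○○○○○○○○
○○○○○○○○○
○○○○○○○○○
○○○○^●○○○
○○○●●●○○○
○○○●●○○○○
○○○○○○○○○
○○○○○○○○○
○○○○○○○○○
10) ○○○○○○○○○
○○○○○○○○○
○○○○○○○○○
○○○<○●○○○
○○○●●●○○○
○○○●●○○○○
○○○○○○○○○
○○○○○○○○○
○○○○○○○○○
11) ○○○○○○○○○
○○○○○○○○○
○○○^○○○○○
○○○●○●○○○
○○○●●●○○○
○○○●●○○○○
○○○○○○○○○
○○○○○○○○○
○○○○○○○○○
12) ○○○○○○○○○
○○○○○○○○○
○○○●>○○○○
○○○●○●○○○
○○○●●●○○○
○○○●●○○○○
○○○○○○○○○
○○○○○○○○○
○○○○○○○○○
13) ○○○○○○○○○
○○○○○○○○○
○○○●●○○○○
○○○●v●○○○
○○○●●●○○○
○○○●●○○○○
○○○○○○○○○
○○○○○○○○○
○○○○○○○○○
14) ○○○○○○○○○
○○○○○○○○○
○○○●●○○○○
○○○<●●○○○
○○○●●●○○○
○○○●●○○○○
○○○○○○○○○
○○○○○○○○○
○○○○○○○○○
15) ○○○○○○○○○
○○○○○○○○○
○○○●●○○○○
○○○○●●○○○
○○○v●●○○○
○○○●●○○○○
○○○○○○○○○
○○○○○○○○○
○○○○○○○○○
16) ○○○○○○○○○
○○○○○○○○○
○○○●●○○○○
○○○○●●○○○
○○○○>●○○○
○○○●●○○○○
○○○○○○○○○
○○○○○○○○○
○○○○○○○○○
17) ○○○○○○○○○
○○○○○○○○○
○○○●●○○○○
○○○○^●○○○
○○○○○●○○○
○○○●●○○○○
○○○○○○○○○
○○○○○○○○○
○○○○○○○○○
18) ○○○○○○○○○
○○○○○○○○○
○○○●●○○○○
○○○<○●○○○
○○○○○●○○○
○○○●●○○○○
○○○○○○○○○
○○○○○○○○○
○○○○○○○○○
19) ○○○○○○○○○
○○○○○○○○○
○○○^●○○○○
○○○●○●○○○
○○○○○●○○○
○○○●●○○○○
○○○○○○○○○
○○○○○○○○○
○○○○○○○○○
20) ○○○○○○○○○
○○○○○○○○○
○○<○●○○○○
○○○●○●○○○
○○○○○●○○○
○○○●●○○○○
○○○○○○○○○
○○○○○○○○○
○○○○○○○○○
21) ○○○○○○○○○
○○^○○○○○○
○○●○●○○○○
○○○●○●○○○
○○○○○●○○○
○○○●●○○○○
○○○○○○○○○
○○○○○○○○○
○○○○○○○○○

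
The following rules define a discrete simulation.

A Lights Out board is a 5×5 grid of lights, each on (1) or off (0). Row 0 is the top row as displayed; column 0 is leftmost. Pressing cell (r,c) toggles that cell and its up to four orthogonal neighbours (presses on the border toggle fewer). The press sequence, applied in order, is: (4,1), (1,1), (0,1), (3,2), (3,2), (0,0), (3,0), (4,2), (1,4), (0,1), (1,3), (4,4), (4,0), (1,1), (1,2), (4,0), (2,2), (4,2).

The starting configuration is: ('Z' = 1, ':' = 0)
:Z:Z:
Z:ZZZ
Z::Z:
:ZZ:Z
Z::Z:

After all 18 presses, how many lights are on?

14

t=0: :Z:Z:
Z:ZZZ
Z::Z:
:ZZ:Z
Z::Z:
t=1: :Z:Z:
Z:ZZZ
Z::Z:
::Z:Z
:ZZZ:
t=2: :::Z:
:Z:ZZ
ZZ:Z:
::Z:Z
:ZZZ:
t=3: ZZZZ:
:::ZZ
ZZ:Z:
::Z:Z
:ZZZ:
t=4: ZZZZ:
:::ZZ
ZZZZ:
:Z:ZZ
:Z:Z:
t=5: ZZZZ:
:::ZZ
ZZ:Z:
::Z:Z
:ZZZ:
t=6: ::ZZ:
Z::ZZ
ZZ:Z:
::Z:Z
:ZZZ:
t=7: ::ZZ:
Z::ZZ
:Z:Z:
ZZZ:Z
ZZZZ:
t=8: ::ZZ:
Z::ZZ
:Z:Z:
ZZ::Z
Z::::
t=9: ::ZZZ
Z::::
:Z:ZZ
ZZ::Z
Z::::
t=10: ZZ:ZZ
ZZ:::
:Z:ZZ
ZZ::Z
Z::::
t=11: ZZ::Z
ZZZZZ
:Z::Z
ZZ::Z
Z::::
t=12: ZZ::Z
ZZZZZ
:Z::Z
ZZ:::
Z::ZZ
t=13: ZZ::Z
ZZZZZ
:Z::Z
:Z:::
:Z:ZZ
t=14: Z:::Z
:::ZZ
::::Z
:Z:::
:Z:ZZ
t=15: Z:Z:Z
:ZZ:Z
::Z:Z
:Z:::
:Z:ZZ
t=16: Z:Z:Z
:ZZ:Z
::Z:Z
ZZ:::
Z::ZZ
t=17: Z:Z:Z
:Z::Z
:Z:ZZ
ZZZ::
Z::ZZ
t=18: Z:Z:Z
:Z::Z
:Z:ZZ
ZZ:::
ZZZ:Z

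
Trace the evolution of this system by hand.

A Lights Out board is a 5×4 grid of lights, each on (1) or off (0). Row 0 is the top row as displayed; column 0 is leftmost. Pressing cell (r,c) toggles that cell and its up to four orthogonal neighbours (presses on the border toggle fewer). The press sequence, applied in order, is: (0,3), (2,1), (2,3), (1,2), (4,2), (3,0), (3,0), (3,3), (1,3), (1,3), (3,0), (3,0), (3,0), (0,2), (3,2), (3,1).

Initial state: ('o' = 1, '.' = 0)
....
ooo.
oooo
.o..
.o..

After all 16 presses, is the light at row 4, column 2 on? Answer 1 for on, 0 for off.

0

k=0  ....
ooo.
oooo
.o..
.o..
k=1  ..oo
oooo
oooo
.o..
.o..
k=2  ..oo
o.oo
...o
....
.o..
k=3  ..oo
o.o.
..o.
...o
.o..
k=4  ...o
oo.o
....
...o
.o..
k=5  ...o
oo.o
....
..oo
..oo
k=6  ...o
oo.o
o...
oooo
o.oo
k=7  ...o
oo.o
....
..oo
..oo
k=8  ...o
oo.o
...o
....
..o.
k=9  ....
ooo.
....
....
..o.
k=10  ...o
oo.o
...o
....
..o.
k=11  ...o
oo.o
o..o
oo..
o.o.
k=12  ...o
oo.o
...o
....
..o.
k=13  ...o
oo.o
o..o
oo..
o.o.
k=14  .oo.
oooo
o..o
oo..
o.o.
k=15  .oo.
oooo
o.oo
o.oo
o...
k=16  .oo.
oooo
oooo
.o.o
oo..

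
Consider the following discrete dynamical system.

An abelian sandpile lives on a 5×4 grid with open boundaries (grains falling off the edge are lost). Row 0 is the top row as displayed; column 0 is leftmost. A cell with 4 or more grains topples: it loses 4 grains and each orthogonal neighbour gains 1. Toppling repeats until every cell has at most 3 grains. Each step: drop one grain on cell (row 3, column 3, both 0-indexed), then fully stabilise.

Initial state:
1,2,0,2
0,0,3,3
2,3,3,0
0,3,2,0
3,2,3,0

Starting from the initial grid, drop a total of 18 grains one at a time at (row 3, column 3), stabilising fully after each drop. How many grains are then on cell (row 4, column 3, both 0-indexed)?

step 0: 1,2,0,2
0,0,3,3
2,3,3,0
0,3,2,0
3,2,3,0
step 1: 1,2,0,2
0,0,3,3
2,3,3,0
0,3,2,1
3,2,3,0
step 2: 1,2,0,2
0,0,3,3
2,3,3,0
0,3,2,2
3,2,3,0
step 3: 1,2,0,2
0,0,3,3
2,3,3,0
0,3,2,3
3,2,3,0
step 4: 1,2,0,2
0,0,3,3
2,3,3,1
0,3,3,0
3,2,3,1
step 5: 1,2,0,2
0,0,3,3
2,3,3,1
0,3,3,1
3,2,3,1
step 6: 1,2,0,2
0,0,3,3
2,3,3,1
0,3,3,2
3,2,3,1
step 7: 1,2,0,2
0,0,3,3
2,3,3,1
0,3,3,3
3,2,3,1
step 8: 1,2,1,3
0,2,1,1
3,1,3,0
2,2,3,2
0,1,1,3
step 9: 1,2,1,3
0,2,1,1
3,1,3,0
2,2,3,3
0,1,1,3
step 10: 1,2,1,3
0,2,2,1
3,2,0,2
2,3,1,2
0,1,3,0
step 11: 1,2,1,3
0,2,2,1
3,2,0,2
2,3,1,3
0,1,3,0
step 12: 1,2,1,3
0,2,2,1
3,2,0,3
2,3,2,0
0,1,3,1
step 13: 1,2,1,3
0,2,2,1
3,2,0,3
2,3,2,1
0,1,3,1
step 14: 1,2,1,3
0,2,2,1
3,2,0,3
2,3,2,2
0,1,3,1
step 15: 1,2,1,3
0,2,2,1
3,2,0,3
2,3,2,3
0,1,3,1
step 16: 1,2,1,3
0,2,2,2
3,2,1,0
2,3,3,1
0,1,3,2
step 17: 1,2,1,3
0,2,2,2
3,2,1,0
2,3,3,2
0,1,3,2
step 18: 1,2,1,3
0,2,2,2
3,2,1,0
2,3,3,3
0,1,3,2

2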